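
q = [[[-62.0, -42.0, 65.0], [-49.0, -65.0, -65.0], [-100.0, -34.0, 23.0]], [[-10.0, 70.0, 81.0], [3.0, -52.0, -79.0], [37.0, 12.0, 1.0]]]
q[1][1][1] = -52.0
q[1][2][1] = 12.0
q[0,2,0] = -100.0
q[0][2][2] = 23.0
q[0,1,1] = -65.0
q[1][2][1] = 12.0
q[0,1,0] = -49.0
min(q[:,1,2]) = -79.0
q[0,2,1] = -34.0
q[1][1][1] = -52.0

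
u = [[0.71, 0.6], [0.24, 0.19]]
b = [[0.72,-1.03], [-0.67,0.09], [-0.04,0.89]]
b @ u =[[0.26, 0.24], [-0.45, -0.38], [0.19, 0.15]]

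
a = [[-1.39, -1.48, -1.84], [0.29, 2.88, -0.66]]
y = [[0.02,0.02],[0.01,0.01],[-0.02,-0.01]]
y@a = [[-0.02, 0.03, -0.05], [-0.01, 0.01, -0.02], [0.02, 0.0, 0.04]]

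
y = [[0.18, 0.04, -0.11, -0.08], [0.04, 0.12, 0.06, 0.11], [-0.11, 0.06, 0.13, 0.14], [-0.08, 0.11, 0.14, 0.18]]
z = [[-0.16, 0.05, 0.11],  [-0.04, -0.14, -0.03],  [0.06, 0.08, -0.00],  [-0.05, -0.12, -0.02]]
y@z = [[-0.03, 0.0, 0.02],[-0.01, -0.02, -0.0],[0.02, -0.02, -0.02],[0.01, -0.03, -0.02]]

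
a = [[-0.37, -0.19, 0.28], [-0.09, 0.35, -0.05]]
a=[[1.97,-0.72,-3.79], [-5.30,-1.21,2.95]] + [[-2.34, 0.53, 4.07], [5.21, 1.56, -3.0]]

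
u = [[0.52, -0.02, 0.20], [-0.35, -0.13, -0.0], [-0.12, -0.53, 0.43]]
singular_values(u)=[0.72, 0.64, 0.0]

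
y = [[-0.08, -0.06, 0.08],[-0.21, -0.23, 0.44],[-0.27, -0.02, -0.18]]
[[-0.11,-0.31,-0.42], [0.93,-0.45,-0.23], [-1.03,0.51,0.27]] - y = [[-0.03, -0.25, -0.50],  [1.14, -0.22, -0.67],  [-0.76, 0.53, 0.45]]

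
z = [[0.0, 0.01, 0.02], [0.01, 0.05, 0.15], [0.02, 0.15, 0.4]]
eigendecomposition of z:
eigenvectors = [[-0.05, -0.91, 0.41], [-0.35, -0.37, -0.86], [-0.94, 0.18, 0.3]]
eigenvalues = [0.46, -0.0, -0.01]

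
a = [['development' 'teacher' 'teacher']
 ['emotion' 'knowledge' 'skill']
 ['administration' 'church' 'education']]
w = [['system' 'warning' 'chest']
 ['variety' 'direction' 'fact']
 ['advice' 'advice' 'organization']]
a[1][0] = 'emotion'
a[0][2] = 'teacher'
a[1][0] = 'emotion'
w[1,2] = 'fact'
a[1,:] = ['emotion', 'knowledge', 'skill']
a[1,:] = ['emotion', 'knowledge', 'skill']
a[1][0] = 'emotion'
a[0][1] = 'teacher'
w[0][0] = 'system'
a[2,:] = ['administration', 'church', 'education']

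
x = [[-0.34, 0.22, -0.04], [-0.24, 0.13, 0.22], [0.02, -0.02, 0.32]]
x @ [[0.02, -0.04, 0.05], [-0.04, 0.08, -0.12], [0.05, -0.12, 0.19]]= [[-0.02, 0.04, -0.05], [0.00, -0.01, 0.01], [0.02, -0.04, 0.06]]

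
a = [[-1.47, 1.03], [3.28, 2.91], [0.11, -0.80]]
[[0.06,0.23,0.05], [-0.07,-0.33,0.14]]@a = [[0.67,0.69],[-0.96,-1.14]]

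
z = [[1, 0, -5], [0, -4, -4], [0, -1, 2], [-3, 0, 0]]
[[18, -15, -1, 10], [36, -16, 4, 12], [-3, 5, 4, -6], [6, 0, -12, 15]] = z @[[-2, 0, 4, -5], [-5, 1, -2, 0], [-4, 3, 1, -3]]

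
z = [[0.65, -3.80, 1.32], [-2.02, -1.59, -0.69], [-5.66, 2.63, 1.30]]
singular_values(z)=[6.79, 3.94, 1.64]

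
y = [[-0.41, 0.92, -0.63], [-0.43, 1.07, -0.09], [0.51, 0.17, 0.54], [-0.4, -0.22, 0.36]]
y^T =[[-0.41,-0.43,0.51,-0.4], [0.92,1.07,0.17,-0.22], [-0.63,-0.09,0.54,0.36]]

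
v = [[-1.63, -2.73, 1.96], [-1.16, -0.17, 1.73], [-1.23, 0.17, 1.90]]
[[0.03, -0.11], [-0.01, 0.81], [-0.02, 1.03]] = v @ [[-0.7, -0.36], [0.07, 0.45], [-0.47, 0.27]]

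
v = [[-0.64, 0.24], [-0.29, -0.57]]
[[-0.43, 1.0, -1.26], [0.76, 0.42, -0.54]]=v @ [[0.14, -1.55, 1.95], [-1.41, 0.05, -0.04]]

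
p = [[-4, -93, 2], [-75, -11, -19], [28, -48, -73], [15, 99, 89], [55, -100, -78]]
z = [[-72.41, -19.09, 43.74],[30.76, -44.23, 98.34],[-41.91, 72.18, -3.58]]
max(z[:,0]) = 30.76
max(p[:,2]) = 89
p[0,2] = 2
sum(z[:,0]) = -83.55999999999999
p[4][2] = -78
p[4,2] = -78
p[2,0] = 28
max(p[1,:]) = -11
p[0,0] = -4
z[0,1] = -19.09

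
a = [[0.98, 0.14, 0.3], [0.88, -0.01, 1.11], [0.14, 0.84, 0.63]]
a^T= [[0.98, 0.88, 0.14], [0.14, -0.01, 0.84], [0.30, 1.11, 0.63]]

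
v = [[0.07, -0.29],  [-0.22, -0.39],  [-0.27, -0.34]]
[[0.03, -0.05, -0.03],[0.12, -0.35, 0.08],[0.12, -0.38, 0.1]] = v @ [[-0.24,  0.91,  -0.4], [-0.16,  0.39,  0.02]]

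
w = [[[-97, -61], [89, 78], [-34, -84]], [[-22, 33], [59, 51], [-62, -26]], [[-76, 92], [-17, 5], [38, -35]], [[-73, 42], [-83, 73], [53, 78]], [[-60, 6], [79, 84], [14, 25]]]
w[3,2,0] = 53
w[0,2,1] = -84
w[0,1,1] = 78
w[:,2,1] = [-84, -26, -35, 78, 25]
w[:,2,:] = [[-34, -84], [-62, -26], [38, -35], [53, 78], [14, 25]]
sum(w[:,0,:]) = -216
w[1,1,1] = 51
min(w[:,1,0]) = -83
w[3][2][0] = 53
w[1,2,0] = -62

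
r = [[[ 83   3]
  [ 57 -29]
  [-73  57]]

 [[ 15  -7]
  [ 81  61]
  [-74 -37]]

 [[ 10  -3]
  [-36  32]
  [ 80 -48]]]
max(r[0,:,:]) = 83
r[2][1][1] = 32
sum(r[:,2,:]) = -95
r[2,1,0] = -36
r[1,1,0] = 81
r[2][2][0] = 80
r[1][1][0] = 81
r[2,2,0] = 80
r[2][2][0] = 80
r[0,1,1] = -29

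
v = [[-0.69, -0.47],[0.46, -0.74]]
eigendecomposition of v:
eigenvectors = [[(0.71+0j), (0.71-0j)], [(0.04-0.7j), 0.04+0.70j]]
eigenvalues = [(-0.72+0.46j), (-0.72-0.46j)]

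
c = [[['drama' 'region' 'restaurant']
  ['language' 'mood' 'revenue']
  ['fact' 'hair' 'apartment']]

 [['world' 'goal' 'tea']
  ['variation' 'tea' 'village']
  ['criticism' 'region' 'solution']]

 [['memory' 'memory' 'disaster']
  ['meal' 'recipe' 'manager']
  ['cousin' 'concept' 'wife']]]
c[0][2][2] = 'apartment'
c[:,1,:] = [['language', 'mood', 'revenue'], ['variation', 'tea', 'village'], ['meal', 'recipe', 'manager']]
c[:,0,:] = [['drama', 'region', 'restaurant'], ['world', 'goal', 'tea'], ['memory', 'memory', 'disaster']]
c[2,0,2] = 'disaster'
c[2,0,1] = 'memory'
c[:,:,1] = [['region', 'mood', 'hair'], ['goal', 'tea', 'region'], ['memory', 'recipe', 'concept']]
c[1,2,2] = 'solution'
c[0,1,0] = 'language'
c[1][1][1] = 'tea'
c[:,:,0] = [['drama', 'language', 'fact'], ['world', 'variation', 'criticism'], ['memory', 'meal', 'cousin']]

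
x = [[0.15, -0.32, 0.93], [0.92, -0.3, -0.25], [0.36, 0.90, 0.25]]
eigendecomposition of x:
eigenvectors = [[(0.64+0j), 0.15-0.52j, 0.15+0.52j], [0.32+0.00j, (-0.67+0j), -0.67-0.00j], [0.70+0.00j, (0.17+0.48j), (0.17-0.48j)]]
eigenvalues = [(1+0j), (-0.45+0.89j), (-0.45-0.89j)]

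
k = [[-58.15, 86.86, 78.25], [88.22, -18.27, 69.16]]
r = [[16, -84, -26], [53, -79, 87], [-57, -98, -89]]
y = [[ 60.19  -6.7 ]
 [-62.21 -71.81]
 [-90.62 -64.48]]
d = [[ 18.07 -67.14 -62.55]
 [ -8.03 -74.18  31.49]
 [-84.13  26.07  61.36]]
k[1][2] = 69.16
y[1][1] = -71.81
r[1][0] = 53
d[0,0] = 18.07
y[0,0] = 60.19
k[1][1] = -18.27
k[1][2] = 69.16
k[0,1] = 86.86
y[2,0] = -90.62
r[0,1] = -84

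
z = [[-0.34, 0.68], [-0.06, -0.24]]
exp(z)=[[0.7, 0.51], [-0.04, 0.77]]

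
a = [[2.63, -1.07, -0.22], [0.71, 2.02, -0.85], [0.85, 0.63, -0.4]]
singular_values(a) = [2.92, 2.48, 0.0]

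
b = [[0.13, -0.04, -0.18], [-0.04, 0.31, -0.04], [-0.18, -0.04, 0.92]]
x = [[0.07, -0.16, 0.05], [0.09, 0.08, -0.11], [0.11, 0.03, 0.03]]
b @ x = [[-0.01, -0.03, 0.01], [0.02, 0.03, -0.04], [0.08, 0.05, 0.02]]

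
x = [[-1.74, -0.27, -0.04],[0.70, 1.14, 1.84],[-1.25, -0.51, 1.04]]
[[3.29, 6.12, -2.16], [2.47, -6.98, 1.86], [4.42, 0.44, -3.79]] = x @ [[-1.96, -3.66, 0.79], [0.17, 1.42, 3.07], [1.98, -3.28, -1.19]]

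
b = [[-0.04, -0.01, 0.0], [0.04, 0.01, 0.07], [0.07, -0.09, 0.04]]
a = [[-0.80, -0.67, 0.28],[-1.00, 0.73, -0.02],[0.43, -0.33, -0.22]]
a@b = [[0.02, -0.02, -0.04],[0.07, 0.02, 0.05],[-0.05, 0.01, -0.03]]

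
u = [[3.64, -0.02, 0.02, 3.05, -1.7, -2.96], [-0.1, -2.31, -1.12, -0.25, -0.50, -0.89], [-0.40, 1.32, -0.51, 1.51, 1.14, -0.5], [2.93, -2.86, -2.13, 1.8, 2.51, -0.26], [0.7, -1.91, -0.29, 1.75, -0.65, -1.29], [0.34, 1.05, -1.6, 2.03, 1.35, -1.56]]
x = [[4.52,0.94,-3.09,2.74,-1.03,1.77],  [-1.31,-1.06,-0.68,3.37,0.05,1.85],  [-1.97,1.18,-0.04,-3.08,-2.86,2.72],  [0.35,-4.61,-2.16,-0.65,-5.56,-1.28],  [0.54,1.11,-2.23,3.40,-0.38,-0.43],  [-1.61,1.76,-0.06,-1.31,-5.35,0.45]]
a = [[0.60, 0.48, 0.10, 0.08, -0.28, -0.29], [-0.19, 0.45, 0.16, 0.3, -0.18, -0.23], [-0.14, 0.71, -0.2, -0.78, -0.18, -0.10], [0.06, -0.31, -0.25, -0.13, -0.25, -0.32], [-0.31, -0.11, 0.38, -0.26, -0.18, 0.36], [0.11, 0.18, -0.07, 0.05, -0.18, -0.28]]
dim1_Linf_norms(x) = [4.52, 3.37, 3.08, 5.56, 3.4, 5.35]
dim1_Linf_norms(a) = [0.6, 0.45, 0.78, 0.32, 0.38, 0.28]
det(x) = 5381.78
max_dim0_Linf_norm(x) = 5.56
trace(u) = 0.41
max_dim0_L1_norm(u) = 10.39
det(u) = -0.58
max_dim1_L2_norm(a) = 1.1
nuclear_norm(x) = 30.87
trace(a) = 0.26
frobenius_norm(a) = 1.85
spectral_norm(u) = 7.57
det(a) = -0.00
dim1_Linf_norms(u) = [3.64, 2.31, 1.51, 2.93, 1.91, 2.03]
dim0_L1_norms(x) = [10.3, 10.66, 8.26, 14.55, 15.23, 8.5]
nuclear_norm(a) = 3.87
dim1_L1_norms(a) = [1.83, 1.51, 2.11, 1.32, 1.6, 0.87]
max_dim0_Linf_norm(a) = 0.78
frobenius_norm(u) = 10.02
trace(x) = 2.84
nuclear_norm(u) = 19.46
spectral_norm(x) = 9.07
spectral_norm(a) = 1.21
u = x @ a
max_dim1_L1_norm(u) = 12.49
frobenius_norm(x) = 14.30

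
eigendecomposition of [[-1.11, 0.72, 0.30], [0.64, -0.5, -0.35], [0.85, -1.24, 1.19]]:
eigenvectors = [[0.75, -0.61, 0.07], [-0.5, -0.73, -0.15], [-0.43, -0.30, 0.99]]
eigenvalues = [-1.76, -0.11, 1.45]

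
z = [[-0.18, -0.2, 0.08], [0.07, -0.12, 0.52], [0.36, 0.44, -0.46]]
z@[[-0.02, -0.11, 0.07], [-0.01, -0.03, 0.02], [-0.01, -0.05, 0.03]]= [[0.00, 0.02, -0.01], [-0.01, -0.03, 0.02], [-0.01, -0.03, 0.02]]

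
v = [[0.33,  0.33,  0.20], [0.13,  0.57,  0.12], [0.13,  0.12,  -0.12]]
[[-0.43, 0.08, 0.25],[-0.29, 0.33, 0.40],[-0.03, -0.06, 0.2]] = v @ [[-0.67, -0.65, 0.37], [-0.21, 0.64, 0.74], [-0.71, 0.42, -0.56]]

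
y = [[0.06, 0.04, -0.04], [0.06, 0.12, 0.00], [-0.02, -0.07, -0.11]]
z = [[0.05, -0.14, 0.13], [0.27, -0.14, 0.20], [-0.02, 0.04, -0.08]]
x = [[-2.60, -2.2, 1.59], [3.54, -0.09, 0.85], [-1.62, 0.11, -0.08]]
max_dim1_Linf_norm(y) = 0.12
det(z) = -0.00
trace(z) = -0.17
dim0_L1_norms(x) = [7.76, 2.4, 2.52]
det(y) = -0.00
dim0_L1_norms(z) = [0.34, 0.32, 0.41]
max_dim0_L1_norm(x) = 7.76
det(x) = 3.02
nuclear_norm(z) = 0.55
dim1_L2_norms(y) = [0.08, 0.13, 0.13]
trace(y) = 0.07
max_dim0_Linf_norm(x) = 3.54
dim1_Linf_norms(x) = [2.6, 3.54, 1.62]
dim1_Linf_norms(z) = [0.14, 0.27, 0.08]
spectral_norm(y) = 0.17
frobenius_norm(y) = 0.21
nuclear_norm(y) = 0.31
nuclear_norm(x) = 7.63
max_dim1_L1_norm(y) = 0.2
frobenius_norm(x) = 5.48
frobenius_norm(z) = 0.42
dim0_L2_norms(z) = [0.28, 0.2, 0.25]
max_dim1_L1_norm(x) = 6.39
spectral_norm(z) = 0.41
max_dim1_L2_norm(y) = 0.13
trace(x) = -2.77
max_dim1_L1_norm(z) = 0.61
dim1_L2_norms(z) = [0.2, 0.36, 0.09]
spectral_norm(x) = 4.86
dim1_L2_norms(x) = [3.76, 3.64, 1.63]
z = y @ x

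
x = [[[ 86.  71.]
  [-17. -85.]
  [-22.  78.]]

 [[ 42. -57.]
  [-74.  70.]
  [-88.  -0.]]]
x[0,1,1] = -85.0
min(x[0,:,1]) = -85.0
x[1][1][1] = 70.0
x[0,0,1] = 71.0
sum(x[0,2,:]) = 56.0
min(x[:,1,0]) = -74.0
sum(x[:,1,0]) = -91.0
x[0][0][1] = 71.0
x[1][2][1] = -0.0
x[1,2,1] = -0.0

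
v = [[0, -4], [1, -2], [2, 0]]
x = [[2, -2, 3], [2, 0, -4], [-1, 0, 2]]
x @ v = [[4, -4], [-8, -8], [4, 4]]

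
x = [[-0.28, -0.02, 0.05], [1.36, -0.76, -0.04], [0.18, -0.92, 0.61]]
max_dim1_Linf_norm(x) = 1.36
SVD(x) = [[-0.11, -0.23, -0.97], [0.88, 0.44, -0.20], [0.47, -0.87, 0.15]] @ diag([1.722857825904298, 0.8879136783127936, 0.06610757585451243]) @ [[0.76,  -0.64,  0.14], [0.56,  0.53,  -0.63], [0.32,  0.56,  0.76]]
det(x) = 0.10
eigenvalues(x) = [-0.82, -0.21, 0.6]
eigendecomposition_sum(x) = [[-0.04, 0.02, 0.00],[1.85, -0.72, -0.08],[1.20, -0.47, -0.06]] + [[-0.21, -0.01, 0.01], [-0.48, -0.03, 0.03], [-0.49, -0.03, 0.03]] + [[-0.03, -0.02, 0.04],[-0.01, -0.01, 0.02],[-0.53, -0.42, 0.64]]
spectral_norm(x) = 1.72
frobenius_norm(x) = 1.94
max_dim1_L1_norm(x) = 2.16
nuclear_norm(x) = 2.68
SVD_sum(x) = [[-0.15, 0.12, -0.03], [1.15, -0.96, 0.22], [0.61, -0.51, 0.12]] + [[-0.11, -0.11, 0.13], [0.22, 0.21, -0.24], [-0.44, -0.41, 0.49]] + [[-0.02, -0.04, -0.05], [-0.0, -0.01, -0.01], [0.00, 0.01, 0.01]]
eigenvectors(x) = [[0.02, -0.29, 0.06],[-0.84, -0.67, 0.03],[-0.54, -0.69, 1.0]]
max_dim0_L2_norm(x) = 1.4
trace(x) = -0.43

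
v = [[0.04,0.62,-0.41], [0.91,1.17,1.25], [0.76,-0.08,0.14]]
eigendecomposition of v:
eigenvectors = [[(0.33+0j), (-0.25+0.55j), -0.25-0.55j], [0.94+0.00j, -0.16-0.47j, (-0.16+0.47j)], [(0.12+0j), (0.62+0j), (0.62-0j)]]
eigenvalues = [(1.65+0j), (-0.15+0.73j), (-0.15-0.73j)]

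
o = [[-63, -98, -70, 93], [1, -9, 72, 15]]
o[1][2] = 72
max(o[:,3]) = 93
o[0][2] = -70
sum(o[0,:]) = -138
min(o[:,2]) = -70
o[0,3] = 93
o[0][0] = -63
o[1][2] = 72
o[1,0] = 1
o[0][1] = -98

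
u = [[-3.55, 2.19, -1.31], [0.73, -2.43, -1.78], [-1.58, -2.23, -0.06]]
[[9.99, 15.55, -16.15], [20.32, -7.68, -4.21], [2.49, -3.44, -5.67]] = u@[[0.23, -2.17, 3.30], [-1.01, 3.10, 0.11], [-9.94, -0.81, 3.57]]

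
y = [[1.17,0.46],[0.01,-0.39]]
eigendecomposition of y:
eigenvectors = [[1.0,-0.28], [0.01,0.96]]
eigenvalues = [1.17, -0.39]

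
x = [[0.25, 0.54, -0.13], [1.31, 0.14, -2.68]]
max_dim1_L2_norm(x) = 2.99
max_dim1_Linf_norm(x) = 2.68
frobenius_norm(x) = 3.05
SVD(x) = [[-0.09, -1.00], [-1.00, 0.09]] @ diag([2.997277472052806, 0.5526551868251505]) @ [[-0.44, -0.06, 0.89],  [-0.24, -0.95, -0.19]]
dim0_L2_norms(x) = [1.33, 0.56, 2.68]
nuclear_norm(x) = 3.55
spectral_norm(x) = 3.00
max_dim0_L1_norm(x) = 2.81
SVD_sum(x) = [[0.12,  0.02,  -0.23], [1.32,  0.19,  -2.67]] + [[0.13, 0.52, 0.1], [-0.01, -0.05, -0.01]]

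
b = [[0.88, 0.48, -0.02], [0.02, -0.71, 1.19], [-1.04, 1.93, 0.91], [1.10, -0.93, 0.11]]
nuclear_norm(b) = 5.27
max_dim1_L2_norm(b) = 2.37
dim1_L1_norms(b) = [1.38, 1.92, 3.88, 2.14]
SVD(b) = [[-0.03, 0.21, -0.85], [-0.12, -0.93, -0.03], [0.86, -0.23, -0.29], [-0.49, -0.18, -0.45]] @ diag([2.7015858162668613, 1.4440485981898037, 1.124080834909917]) @ [[-0.54, 0.81, 0.22], [0.14, 0.34, -0.93], [-0.83, -0.48, -0.3]]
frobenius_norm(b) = 3.26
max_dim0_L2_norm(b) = 2.31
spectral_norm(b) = 2.70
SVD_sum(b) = [[0.05,-0.08,-0.02], [0.18,-0.27,-0.07], [-1.27,1.89,0.50], [0.72,-1.08,-0.29]] + [[0.04, 0.10, -0.28], [-0.19, -0.46, 1.25], [-0.05, -0.11, 0.31], [-0.04, -0.09, 0.25]] + [[0.79, 0.45, 0.28], [0.03, 0.02, 0.01], [0.27, 0.16, 0.1], [0.41, 0.24, 0.15]]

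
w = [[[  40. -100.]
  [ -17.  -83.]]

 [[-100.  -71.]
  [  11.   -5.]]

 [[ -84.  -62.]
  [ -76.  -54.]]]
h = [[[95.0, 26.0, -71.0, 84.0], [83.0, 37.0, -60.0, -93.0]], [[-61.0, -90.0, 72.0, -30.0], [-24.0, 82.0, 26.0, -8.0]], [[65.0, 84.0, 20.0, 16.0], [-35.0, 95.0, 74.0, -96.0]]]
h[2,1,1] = 95.0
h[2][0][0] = 65.0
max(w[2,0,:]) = -62.0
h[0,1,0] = 83.0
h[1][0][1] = -90.0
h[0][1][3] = -93.0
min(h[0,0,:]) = -71.0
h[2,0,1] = 84.0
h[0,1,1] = 37.0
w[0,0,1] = -100.0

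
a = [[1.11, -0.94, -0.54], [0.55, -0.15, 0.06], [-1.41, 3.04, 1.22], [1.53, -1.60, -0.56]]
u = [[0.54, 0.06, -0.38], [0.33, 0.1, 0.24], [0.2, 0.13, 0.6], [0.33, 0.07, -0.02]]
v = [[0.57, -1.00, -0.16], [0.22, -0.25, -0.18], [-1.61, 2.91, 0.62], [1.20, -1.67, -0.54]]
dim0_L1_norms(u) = [1.4, 0.36, 1.24]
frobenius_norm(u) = 1.07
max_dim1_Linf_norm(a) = 3.04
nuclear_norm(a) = 5.53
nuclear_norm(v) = 4.52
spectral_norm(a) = 4.46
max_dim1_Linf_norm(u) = 0.6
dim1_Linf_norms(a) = [1.11, 0.55, 3.04, 1.6]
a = u + v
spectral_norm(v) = 4.17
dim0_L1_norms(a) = [4.6, 5.73, 2.38]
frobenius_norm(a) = 4.55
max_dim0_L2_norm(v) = 3.51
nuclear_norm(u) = 1.52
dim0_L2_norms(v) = [2.1, 3.51, 0.86]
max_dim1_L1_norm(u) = 0.98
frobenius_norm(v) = 4.18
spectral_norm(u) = 0.76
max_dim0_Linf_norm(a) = 3.04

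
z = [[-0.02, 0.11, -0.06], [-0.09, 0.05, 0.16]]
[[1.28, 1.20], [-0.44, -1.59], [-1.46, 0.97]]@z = [[-0.13, 0.2, 0.12], [0.15, -0.13, -0.23], [-0.06, -0.11, 0.24]]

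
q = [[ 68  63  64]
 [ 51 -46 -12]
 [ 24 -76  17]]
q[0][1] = 63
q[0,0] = 68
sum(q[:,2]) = 69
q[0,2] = 64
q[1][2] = -12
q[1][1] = -46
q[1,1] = -46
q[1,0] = 51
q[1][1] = -46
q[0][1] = 63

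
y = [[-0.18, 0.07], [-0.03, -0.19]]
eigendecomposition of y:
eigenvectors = [[0.84+0.00j, 0.84-0.00j], [(-0.06+0.54j), (-0.06-0.54j)]]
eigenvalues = [(-0.18+0.05j), (-0.18-0.05j)]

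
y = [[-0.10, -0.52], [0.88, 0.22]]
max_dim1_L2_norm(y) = 0.91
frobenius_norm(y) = 1.05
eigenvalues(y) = [(0.06+0.66j), (0.06-0.66j)]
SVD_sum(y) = [[-0.27, -0.12],[0.82, 0.35]] + [[0.17, -0.40], [0.06, -0.13]]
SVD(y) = [[-0.32, 0.95], [0.95, 0.32]] @ diag([0.9433986143858577, 0.4617348312341659]) @ [[0.92, 0.40], [0.40, -0.92]]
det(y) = 0.44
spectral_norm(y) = 0.94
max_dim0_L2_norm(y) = 0.89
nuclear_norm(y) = 1.41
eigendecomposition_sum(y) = [[-0.05+0.34j,(-0.26+0.02j)], [0.44-0.04j,0.11+0.32j]] + [[(-0.05-0.34j), -0.26-0.02j], [(0.44+0.04j), (0.11-0.32j)]]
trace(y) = 0.12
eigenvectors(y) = [[(0.14-0.59j),0.14+0.59j], [-0.79+0.00j,(-0.79-0j)]]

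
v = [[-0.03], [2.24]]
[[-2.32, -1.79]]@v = [[-3.94]]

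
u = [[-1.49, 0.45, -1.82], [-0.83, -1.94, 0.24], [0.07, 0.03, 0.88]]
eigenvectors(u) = [[(0.24+0.55j),0.24-0.55j,(-0.57+0j)], [(-0.8+0j),(-0.8-0j),(0.24+0j)], [0.01-0.01j,(0.01+0.01j),0.79+0.00j]]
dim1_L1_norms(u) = [3.76, 3.01, 0.98]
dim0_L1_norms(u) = [2.39, 2.42, 2.94]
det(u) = 2.69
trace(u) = -2.55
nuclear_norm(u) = 5.13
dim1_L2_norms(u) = [2.39, 2.12, 0.88]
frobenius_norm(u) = 3.32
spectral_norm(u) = 2.50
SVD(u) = [[0.95, -0.06, -0.29], [-0.06, -1.00, 0.02], [-0.3, 0.00, -0.96]] @ diag([2.5026690408023713, 2.1226771699233082, 0.5061514639865393]) @ [[-0.56,0.21,-0.80], [0.43,0.90,-0.06], [0.71,-0.38,-0.59]]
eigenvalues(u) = [(-1.69+0.58j), (-1.69-0.58j), (0.84+0j)]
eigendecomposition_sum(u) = [[(-0.74+0.66j),0.23+0.70j,(-0.6+0.27j)], [(-0.42-1.24j),-0.97-0.09j,(-0.01-0.87j)], [0.02+0.00j,(0.01-0.02j),(0.02+0.01j)]] + [[(-0.74-0.66j), (0.23-0.7j), (-0.6-0.27j)],[-0.42+1.24j, (-0.97+0.09j), (-0.01+0.87j)],[0.02-0.00j, 0.01+0.02j, 0.02-0.01j]] + [[-0.02+0.00j, -0.01-0.00j, (-0.61+0j)], [(0.01-0j), 0j, (0.26-0j)], [(0.02-0j), (0.01+0j), (0.85-0j)]]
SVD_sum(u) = [[-1.33,0.5,-1.92], [0.08,-0.03,0.11], [0.41,-0.16,0.59]] + [[-0.05, -0.11, 0.01], [-0.91, -1.91, 0.13], [0.0, 0.00, -0.0]] + [[-0.11, 0.06, 0.09], [0.01, -0.00, -0.00], [-0.34, 0.18, 0.29]]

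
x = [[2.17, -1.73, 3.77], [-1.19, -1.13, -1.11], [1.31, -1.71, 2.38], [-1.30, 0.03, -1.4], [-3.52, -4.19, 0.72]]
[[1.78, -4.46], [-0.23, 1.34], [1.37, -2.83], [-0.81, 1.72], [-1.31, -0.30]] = x @ [[0.89, -0.19],[-0.48, 0.05],[-0.26, -1.05]]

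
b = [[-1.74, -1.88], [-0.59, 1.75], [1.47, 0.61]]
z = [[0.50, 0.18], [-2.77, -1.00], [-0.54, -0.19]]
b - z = [[-2.24, -2.06], [2.18, 2.75], [2.01, 0.80]]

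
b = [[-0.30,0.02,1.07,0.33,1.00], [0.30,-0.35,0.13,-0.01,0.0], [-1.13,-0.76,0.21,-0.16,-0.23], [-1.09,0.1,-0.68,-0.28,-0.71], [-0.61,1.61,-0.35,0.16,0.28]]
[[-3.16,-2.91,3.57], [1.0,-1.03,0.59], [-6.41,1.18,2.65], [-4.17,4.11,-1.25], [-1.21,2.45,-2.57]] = b @ [[5.01,-2.24,-0.62],[1.49,-1.45,-0.13],[0.31,-6.33,5.55],[1.79,4.5,-1.16],[-2.61,1.74,-2.17]]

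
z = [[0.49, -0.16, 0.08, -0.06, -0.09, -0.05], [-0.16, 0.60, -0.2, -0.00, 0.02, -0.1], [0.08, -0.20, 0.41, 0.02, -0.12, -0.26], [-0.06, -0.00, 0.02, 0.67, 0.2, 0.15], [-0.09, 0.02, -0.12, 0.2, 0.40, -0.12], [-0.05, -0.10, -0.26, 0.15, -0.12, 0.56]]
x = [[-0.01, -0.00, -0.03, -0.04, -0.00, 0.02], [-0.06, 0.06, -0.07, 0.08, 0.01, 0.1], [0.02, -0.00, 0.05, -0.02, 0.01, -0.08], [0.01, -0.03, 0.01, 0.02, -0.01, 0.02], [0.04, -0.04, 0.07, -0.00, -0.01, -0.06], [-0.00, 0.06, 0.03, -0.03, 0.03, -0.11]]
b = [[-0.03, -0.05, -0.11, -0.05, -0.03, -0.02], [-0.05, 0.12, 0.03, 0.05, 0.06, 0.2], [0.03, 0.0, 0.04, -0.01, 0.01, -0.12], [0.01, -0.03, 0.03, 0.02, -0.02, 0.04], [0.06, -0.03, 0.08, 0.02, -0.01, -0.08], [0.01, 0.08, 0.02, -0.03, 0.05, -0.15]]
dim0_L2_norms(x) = [0.08, 0.1, 0.12, 0.1, 0.04, 0.18]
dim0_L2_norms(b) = [0.09, 0.16, 0.15, 0.08, 0.09, 0.29]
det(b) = -0.00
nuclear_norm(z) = 3.13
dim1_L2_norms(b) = [0.14, 0.25, 0.13, 0.07, 0.13, 0.18]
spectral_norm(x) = 0.23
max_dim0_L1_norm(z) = 1.24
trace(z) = 3.13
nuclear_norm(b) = 0.66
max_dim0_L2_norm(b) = 0.29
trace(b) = -0.01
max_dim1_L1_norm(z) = 1.24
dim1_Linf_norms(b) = [0.11, 0.2, 0.12, 0.04, 0.08, 0.15]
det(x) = -0.00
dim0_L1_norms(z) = [0.93, 1.08, 1.09, 1.1, 0.95, 1.24]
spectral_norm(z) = 0.92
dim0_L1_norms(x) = [0.14, 0.19, 0.26, 0.19, 0.07, 0.39]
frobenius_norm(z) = 1.48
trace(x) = 0.00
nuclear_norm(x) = 0.43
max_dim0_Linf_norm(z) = 0.67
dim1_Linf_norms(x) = [0.04, 0.1, 0.08, 0.03, 0.07, 0.11]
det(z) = -0.00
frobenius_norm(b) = 0.39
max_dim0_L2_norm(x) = 0.18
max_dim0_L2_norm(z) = 0.72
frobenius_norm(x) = 0.27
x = b @ z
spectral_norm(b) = 0.31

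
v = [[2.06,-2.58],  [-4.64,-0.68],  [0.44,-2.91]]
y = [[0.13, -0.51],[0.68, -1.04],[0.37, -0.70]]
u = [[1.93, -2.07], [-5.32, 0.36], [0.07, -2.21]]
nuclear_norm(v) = 9.01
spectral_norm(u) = 5.79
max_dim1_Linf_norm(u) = 5.32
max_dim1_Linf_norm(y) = 1.04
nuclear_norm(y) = 1.72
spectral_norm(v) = 5.20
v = u + y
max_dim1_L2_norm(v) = 4.69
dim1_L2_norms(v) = [3.3, 4.69, 2.94]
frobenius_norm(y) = 1.56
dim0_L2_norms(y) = [0.78, 1.35]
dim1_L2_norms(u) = [2.83, 5.33, 2.21]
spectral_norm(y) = 1.56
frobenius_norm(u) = 6.43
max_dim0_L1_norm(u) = 7.32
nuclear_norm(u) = 8.58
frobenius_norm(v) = 6.45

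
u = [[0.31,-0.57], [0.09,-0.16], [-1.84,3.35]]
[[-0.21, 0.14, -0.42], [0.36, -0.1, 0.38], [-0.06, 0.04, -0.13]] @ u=[[0.72, -1.31], [-0.60, 1.08], [0.22, -0.41]]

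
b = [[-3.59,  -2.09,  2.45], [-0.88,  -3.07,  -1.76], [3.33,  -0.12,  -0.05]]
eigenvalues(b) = [2.02, -4.9, -3.83]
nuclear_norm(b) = 11.04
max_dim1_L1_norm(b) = 8.13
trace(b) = -6.71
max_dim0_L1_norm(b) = 7.8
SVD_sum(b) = [[-3.97, -2.09, 1.24], [-1.41, -0.74, 0.44], [2.39, 1.26, -0.75]] + [[-0.13, 0.52, 0.46],  [0.61, -2.40, -2.10],  [0.14, -0.55, -0.48]] + [[0.51,-0.52,0.75], [-0.07,0.08,-0.11], [0.81,-0.83,1.18]]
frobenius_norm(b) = 6.90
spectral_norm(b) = 5.68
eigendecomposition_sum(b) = [[0.51, -0.23, 0.81], [-0.38, 0.17, -0.6], [0.85, -0.38, 1.33]] + [[-5.73, -6.51, 0.53],[1.06, 1.2, -0.10],[3.96, 4.5, -0.37]] + [[1.63,4.65,1.11], [-1.55,-4.44,-1.06], [-1.48,-4.24,-1.01]]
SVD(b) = [[-0.82, 0.21, 0.53],[-0.29, -0.95, -0.08],[0.49, -0.22, 0.84]] @ diag([5.678373102589148, 3.402921569190207, 1.9589802708889543]) @ [[0.85, 0.45, -0.27], [-0.19, 0.74, 0.65], [0.49, -0.50, 0.71]]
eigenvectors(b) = [[0.48, -0.81, -0.6], [-0.36, 0.15, 0.58], [0.8, 0.56, 0.55]]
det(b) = 37.85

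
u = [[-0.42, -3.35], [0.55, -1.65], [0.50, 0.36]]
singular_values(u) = [3.76, 0.83]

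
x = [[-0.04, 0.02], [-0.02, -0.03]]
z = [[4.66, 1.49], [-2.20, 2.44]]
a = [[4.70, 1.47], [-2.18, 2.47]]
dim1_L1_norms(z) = [6.15, 4.64]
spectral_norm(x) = 0.05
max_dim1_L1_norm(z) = 6.15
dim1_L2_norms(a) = [4.92, 3.29]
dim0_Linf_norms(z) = [4.66, 2.44]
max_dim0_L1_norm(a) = 6.88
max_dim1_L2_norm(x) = 0.04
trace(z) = 7.10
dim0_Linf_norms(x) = [0.04, 0.03]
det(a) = 14.81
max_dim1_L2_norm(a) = 4.92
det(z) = 14.65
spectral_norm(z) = 5.17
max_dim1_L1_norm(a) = 6.17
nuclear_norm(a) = 8.05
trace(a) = 7.17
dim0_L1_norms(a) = [6.88, 3.94]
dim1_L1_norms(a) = [6.17, 4.65]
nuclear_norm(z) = 8.00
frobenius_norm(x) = 0.06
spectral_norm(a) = 5.19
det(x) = 0.00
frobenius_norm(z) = 5.89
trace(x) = -0.07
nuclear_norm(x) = 0.08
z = x + a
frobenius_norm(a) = 5.92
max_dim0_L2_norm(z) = 5.15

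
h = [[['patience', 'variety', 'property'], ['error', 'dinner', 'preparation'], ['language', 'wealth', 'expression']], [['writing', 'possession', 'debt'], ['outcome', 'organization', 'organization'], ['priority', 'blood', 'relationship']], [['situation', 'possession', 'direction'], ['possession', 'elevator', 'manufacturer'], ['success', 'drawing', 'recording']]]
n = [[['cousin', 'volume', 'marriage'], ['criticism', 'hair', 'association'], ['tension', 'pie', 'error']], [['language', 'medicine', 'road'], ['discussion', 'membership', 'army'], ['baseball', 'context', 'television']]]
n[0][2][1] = 'pie'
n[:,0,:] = [['cousin', 'volume', 'marriage'], ['language', 'medicine', 'road']]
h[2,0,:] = ['situation', 'possession', 'direction']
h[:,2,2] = ['expression', 'relationship', 'recording']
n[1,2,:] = ['baseball', 'context', 'television']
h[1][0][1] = 'possession'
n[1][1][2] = 'army'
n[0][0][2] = 'marriage'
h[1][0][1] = 'possession'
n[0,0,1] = 'volume'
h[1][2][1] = 'blood'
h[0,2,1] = 'wealth'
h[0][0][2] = 'property'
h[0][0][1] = 'variety'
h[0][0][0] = 'patience'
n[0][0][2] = 'marriage'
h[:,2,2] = ['expression', 'relationship', 'recording']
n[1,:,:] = [['language', 'medicine', 'road'], ['discussion', 'membership', 'army'], ['baseball', 'context', 'television']]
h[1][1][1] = 'organization'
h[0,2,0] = 'language'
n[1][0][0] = 'language'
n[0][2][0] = 'tension'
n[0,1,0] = 'criticism'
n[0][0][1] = 'volume'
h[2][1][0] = 'possession'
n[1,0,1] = 'medicine'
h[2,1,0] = 'possession'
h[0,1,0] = 'error'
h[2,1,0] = 'possession'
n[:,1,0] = ['criticism', 'discussion']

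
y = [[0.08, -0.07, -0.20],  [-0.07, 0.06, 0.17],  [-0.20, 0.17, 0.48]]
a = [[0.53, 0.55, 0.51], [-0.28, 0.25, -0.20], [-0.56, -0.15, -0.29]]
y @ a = [[0.17, 0.06, 0.11],  [-0.15, -0.05, -0.10],  [-0.42, -0.14, -0.28]]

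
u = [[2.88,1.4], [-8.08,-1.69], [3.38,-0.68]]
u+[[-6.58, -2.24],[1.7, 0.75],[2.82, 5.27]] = [[-3.70, -0.84], [-6.38, -0.94], [6.2, 4.59]]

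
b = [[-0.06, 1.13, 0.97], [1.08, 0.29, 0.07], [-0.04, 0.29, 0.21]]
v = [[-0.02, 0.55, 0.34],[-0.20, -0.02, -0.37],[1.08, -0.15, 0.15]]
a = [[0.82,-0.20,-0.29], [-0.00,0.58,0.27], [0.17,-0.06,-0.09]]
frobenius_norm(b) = 1.90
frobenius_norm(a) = 1.12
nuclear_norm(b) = 2.67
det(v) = -0.18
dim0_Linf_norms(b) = [1.08, 1.13, 0.97]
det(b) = 0.05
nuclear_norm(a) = 1.55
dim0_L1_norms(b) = [1.18, 1.71, 1.25]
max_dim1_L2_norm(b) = 1.49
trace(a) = 1.31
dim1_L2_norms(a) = [0.89, 0.64, 0.2]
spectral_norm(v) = 1.13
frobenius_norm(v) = 1.34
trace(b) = 0.44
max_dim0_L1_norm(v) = 1.3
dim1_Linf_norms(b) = [1.13, 1.08, 0.29]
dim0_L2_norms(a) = [0.84, 0.62, 0.41]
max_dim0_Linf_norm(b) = 1.13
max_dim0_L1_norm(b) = 1.71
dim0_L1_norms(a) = [0.99, 0.84, 0.65]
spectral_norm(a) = 0.96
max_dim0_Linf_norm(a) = 0.82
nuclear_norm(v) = 2.06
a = b @ v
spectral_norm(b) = 1.56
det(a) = -0.01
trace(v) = 0.11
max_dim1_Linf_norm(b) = 1.13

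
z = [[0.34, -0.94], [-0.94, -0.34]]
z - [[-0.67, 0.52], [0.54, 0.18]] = [[1.01, -1.46],  [-1.48, -0.52]]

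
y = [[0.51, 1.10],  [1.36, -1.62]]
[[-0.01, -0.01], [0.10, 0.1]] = y@[[0.04,0.04], [-0.03,-0.03]]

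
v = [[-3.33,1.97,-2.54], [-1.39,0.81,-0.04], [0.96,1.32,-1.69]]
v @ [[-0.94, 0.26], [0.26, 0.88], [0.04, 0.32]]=[[3.54,0.05], [1.52,0.34], [-0.63,0.87]]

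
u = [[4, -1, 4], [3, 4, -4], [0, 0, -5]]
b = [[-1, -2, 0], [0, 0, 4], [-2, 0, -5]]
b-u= [[-5, -1, -4], [-3, -4, 8], [-2, 0, 0]]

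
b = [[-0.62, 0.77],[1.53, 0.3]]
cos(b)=[[0.32, 0.1], [0.19, 0.43]]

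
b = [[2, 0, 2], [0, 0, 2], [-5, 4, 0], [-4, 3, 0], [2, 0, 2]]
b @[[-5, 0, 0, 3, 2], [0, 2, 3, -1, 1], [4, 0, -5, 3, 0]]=[[-2, 0, -10, 12, 4], [8, 0, -10, 6, 0], [25, 8, 12, -19, -6], [20, 6, 9, -15, -5], [-2, 0, -10, 12, 4]]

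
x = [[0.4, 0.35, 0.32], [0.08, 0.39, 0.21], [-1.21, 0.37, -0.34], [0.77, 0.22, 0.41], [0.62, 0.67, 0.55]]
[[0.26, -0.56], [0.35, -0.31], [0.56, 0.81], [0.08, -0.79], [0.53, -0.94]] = x @ [[0.26, -0.69],[1.40, -0.44],[-1.04, -0.4]]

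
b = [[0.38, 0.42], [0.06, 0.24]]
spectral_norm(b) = 0.61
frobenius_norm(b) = 0.62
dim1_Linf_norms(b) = [0.42, 0.24]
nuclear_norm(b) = 0.72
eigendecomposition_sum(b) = [[0.34,0.59], [0.08,0.14]] + [[0.04, -0.17], [-0.02, 0.10]]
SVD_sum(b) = [[0.35, 0.44], [0.14, 0.18]] + [[0.03, -0.02], [-0.08, 0.06]]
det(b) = 0.07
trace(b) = 0.62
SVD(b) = [[-0.93, -0.37],[-0.37, 0.93]] @ diag([0.6084689665786984, 0.10846896657869841]) @ [[-0.62, -0.79], [-0.79, 0.62]]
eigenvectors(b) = [[0.97, -0.87], [0.24, 0.5]]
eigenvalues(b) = [0.48, 0.14]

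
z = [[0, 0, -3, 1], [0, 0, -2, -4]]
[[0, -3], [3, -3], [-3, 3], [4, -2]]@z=[[0, 0, 6, 12], [0, 0, -3, 15], [0, 0, 3, -15], [0, 0, -8, 12]]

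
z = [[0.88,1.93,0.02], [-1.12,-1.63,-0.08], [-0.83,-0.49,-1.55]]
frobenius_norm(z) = 3.43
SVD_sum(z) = [[1.09, 1.69, 0.44],  [-1.03, -1.60, -0.42],  [-0.62, -0.96, -0.25]] + [[-0.08, 0.17, -0.47], [0.05, -0.11, 0.29], [-0.22, 0.48, -1.29]] + [[-0.12, 0.07, 0.05], [-0.14, 0.08, 0.05], [0.01, -0.01, -0.01]]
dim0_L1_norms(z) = [2.83, 4.05, 1.65]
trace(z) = -2.30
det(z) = -1.05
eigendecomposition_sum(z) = [[(0.42+0.7j), (0.98+0.51j), -0.05+0.01j],[(-0.54-0.3j), (-0.83+0.04j), (0.03-0.03j)],[-0.22-0.24j, (-0.42-0.11j), 0.02-0.01j]] + [[0.42-0.70j,  (0.98-0.51j),  (-0.05-0.01j)], [-0.54+0.30j,  (-0.83-0.04j),  (0.03+0.03j)], [-0.22+0.24j,  (-0.42+0.11j),  0.02+0.01j]] + [[(0.03-0j), (-0.03-0j), 0.13+0.00j], [(-0.03+0j), (0.03+0j), -0.14-0.00j], [-0.38+0.00j, (0.35+0j), -1.59-0.00j]]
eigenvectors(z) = [[-0.76+0.00j, -0.76-0.00j, (-0.08+0j)], [(0.5-0.29j), (0.5+0.29j), 0.09+0.00j], [(0.29-0.06j), (0.29+0.06j), 0.99+0.00j]]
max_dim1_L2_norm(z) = 2.12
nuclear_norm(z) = 4.81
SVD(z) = [[-0.67, -0.33, -0.66], [0.64, 0.20, -0.74], [0.38, -0.92, 0.08]] @ diag([3.064867942736176, 1.5180896628650942, 0.22558428378382422]) @ [[-0.53,  -0.82,  -0.21], [0.16,  -0.34,  0.92], [0.83,  -0.45,  -0.31]]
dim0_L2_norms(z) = [1.65, 2.57, 1.55]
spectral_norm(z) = 3.06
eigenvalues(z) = [(-0.39+0.73j), (-0.39-0.73j), (-1.53+0j)]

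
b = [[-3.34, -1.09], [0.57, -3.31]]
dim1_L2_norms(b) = [3.51, 3.36]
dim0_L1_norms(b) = [3.91, 4.4]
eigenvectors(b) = [[(0.81+0j), 0.81-0.00j], [(-0.01-0.59j), (-0.01+0.59j)]]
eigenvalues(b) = [(-3.33+0.79j), (-3.33-0.79j)]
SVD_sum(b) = [[-1.9, -2.29], [-1.39, -1.68]] + [[-1.44, 1.20], [1.96, -1.63]]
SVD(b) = [[0.81, 0.59], [0.59, -0.81]] @ diag([3.6874609291828335, 3.1665962634586164]) @ [[-0.64,-0.77], [-0.77,0.64]]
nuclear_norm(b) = 6.85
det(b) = 11.68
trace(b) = -6.65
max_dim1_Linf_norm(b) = 3.34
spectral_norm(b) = 3.69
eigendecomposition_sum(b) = [[-1.67+0.36j, (-0.55-2.3j)],[(0.28+1.2j), (-1.66+0.43j)]] + [[(-1.67-0.36j), (-0.55+2.3j)], [(0.28-1.2j), -1.66-0.43j]]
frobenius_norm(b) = 4.86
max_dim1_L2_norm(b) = 3.51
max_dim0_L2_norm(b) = 3.48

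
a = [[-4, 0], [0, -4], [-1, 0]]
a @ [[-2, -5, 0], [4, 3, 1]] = [[8, 20, 0], [-16, -12, -4], [2, 5, 0]]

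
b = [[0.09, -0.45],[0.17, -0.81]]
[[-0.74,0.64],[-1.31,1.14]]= b@[[3.12, -1.24], [2.27, -1.67]]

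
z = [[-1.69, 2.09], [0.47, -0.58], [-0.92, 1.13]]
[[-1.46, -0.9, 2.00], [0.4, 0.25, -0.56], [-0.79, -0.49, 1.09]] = z @[[0.12, -0.12, -0.53],  [-0.6, -0.53, 0.53]]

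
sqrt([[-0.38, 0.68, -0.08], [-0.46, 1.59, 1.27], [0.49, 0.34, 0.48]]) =[[0.16,0.46,-0.33],[-0.49,1.34,0.52],[0.53,0.04,0.80]]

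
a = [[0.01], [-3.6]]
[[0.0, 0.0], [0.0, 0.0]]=a @ [[0.0,-0.00]]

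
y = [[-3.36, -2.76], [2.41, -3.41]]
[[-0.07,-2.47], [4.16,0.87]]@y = [[-5.72, 8.62], [-11.88, -14.45]]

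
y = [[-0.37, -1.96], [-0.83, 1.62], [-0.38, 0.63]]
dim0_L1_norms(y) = [1.58, 4.21]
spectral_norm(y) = 2.64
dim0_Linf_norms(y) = [0.83, 1.96]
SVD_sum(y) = [[0.27, -1.87], [-0.24, 1.70], [-0.10, 0.67]] + [[-0.64, -0.09],[-0.59, -0.08],[-0.28, -0.04]]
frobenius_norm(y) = 2.80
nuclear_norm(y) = 3.56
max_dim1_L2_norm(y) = 1.99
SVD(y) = [[0.71, 0.7], [-0.65, 0.64], [-0.26, 0.31]] @ diag([2.643011548549247, 0.9206464871139796]) @ [[0.14,-0.99],[-0.99,-0.14]]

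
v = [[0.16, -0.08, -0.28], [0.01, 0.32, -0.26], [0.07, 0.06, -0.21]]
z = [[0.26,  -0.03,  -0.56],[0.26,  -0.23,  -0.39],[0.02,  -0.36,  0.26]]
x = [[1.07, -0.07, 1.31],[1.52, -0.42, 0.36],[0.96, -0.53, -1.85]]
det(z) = 0.00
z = x @ v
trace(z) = 0.29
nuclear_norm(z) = 1.26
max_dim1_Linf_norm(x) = 1.85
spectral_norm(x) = 2.32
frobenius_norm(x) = 3.18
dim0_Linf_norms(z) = [0.26, 0.36, 0.56]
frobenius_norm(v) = 0.58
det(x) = 0.29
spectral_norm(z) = 0.81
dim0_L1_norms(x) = [3.55, 1.02, 3.52]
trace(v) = 0.27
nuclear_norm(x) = 4.55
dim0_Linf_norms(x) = [1.52, 0.53, 1.85]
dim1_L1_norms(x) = [2.45, 2.3, 3.34]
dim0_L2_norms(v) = [0.17, 0.34, 0.44]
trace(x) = -1.20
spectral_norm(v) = 0.50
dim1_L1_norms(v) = [0.52, 0.59, 0.34]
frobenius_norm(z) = 0.92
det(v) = -0.00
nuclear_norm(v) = 0.80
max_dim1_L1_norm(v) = 0.59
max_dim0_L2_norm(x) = 2.3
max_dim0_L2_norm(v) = 0.44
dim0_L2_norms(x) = [2.09, 0.68, 2.3]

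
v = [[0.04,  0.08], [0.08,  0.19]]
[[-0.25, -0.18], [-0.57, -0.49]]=v @ [[-2.27, 4.39], [-2.03, -4.42]]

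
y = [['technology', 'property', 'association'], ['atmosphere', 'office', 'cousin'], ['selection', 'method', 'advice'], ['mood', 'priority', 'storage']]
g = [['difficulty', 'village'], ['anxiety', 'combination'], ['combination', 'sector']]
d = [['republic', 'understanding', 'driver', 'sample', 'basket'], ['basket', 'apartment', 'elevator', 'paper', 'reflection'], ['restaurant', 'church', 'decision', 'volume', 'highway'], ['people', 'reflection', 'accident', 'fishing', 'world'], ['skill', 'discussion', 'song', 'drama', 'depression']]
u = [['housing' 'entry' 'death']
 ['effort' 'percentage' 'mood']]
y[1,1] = 'office'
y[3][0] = 'mood'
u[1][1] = 'percentage'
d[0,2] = 'driver'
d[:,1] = ['understanding', 'apartment', 'church', 'reflection', 'discussion']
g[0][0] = 'difficulty'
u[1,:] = ['effort', 'percentage', 'mood']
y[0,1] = 'property'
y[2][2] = 'advice'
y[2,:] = ['selection', 'method', 'advice']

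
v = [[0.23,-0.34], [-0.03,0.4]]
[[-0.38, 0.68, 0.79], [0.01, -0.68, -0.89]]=v @ [[-1.78, 0.5, 0.17], [-0.10, -1.65, -2.22]]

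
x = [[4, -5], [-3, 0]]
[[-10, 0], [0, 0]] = x @[[0, 0], [2, 0]]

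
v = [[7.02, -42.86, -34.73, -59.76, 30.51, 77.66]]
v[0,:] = [7.02, -42.86, -34.73, -59.76, 30.51, 77.66]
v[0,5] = 77.66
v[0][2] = -34.73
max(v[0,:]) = 77.66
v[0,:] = [7.02, -42.86, -34.73, -59.76, 30.51, 77.66]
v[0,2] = -34.73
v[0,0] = 7.02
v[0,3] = -59.76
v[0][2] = -34.73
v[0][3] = -59.76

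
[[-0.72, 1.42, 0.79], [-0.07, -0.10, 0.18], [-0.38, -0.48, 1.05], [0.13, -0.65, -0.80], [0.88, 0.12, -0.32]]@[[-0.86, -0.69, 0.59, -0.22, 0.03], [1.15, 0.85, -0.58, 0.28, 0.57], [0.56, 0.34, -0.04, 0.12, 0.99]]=[[2.69,  1.97,  -1.28,  0.65,  1.57],[0.05,  0.02,  0.01,  0.01,  0.12],[0.36,  0.21,  0.01,  0.08,  0.75],[-1.31,  -0.91,  0.49,  -0.31,  -1.16],[-0.8,  -0.61,  0.46,  -0.2,  -0.22]]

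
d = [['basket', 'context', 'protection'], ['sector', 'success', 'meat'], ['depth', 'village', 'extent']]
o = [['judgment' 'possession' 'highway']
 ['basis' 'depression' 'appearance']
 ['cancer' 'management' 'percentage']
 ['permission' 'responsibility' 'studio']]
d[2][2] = 'extent'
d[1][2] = 'meat'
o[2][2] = 'percentage'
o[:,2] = ['highway', 'appearance', 'percentage', 'studio']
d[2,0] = 'depth'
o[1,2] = 'appearance'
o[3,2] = 'studio'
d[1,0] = 'sector'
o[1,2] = 'appearance'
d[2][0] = 'depth'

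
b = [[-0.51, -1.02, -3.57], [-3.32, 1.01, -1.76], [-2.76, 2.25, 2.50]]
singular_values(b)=[5.18, 4.61, 0.0]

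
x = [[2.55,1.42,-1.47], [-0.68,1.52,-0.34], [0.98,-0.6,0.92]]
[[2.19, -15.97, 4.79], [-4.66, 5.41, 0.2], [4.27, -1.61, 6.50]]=x @ [[2.39, -4.79, 3.37], [-1.79, 2.54, 2.83], [0.93, 5.01, 5.32]]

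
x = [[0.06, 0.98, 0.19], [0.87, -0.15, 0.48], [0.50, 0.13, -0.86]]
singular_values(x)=[1.01, 1.0, 1.0]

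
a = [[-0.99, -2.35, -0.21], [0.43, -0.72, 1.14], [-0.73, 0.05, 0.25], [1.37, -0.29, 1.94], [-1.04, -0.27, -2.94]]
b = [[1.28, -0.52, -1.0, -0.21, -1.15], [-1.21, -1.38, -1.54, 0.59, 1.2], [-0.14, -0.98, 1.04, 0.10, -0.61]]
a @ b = [[1.61, 3.96, 4.39, -1.2, -1.55], [1.26, -0.35, 1.86, -0.4, -2.05], [-1.03, 0.07, 0.91, 0.21, 0.75], [1.83, -2.21, 1.09, -0.26, -3.11], [-0.59, 3.79, -1.6, -0.23, 2.67]]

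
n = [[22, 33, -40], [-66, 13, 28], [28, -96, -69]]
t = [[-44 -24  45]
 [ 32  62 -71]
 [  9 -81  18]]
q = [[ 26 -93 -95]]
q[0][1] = -93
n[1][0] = -66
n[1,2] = 28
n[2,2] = -69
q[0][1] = -93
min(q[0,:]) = -95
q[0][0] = 26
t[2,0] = 9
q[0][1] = -93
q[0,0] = 26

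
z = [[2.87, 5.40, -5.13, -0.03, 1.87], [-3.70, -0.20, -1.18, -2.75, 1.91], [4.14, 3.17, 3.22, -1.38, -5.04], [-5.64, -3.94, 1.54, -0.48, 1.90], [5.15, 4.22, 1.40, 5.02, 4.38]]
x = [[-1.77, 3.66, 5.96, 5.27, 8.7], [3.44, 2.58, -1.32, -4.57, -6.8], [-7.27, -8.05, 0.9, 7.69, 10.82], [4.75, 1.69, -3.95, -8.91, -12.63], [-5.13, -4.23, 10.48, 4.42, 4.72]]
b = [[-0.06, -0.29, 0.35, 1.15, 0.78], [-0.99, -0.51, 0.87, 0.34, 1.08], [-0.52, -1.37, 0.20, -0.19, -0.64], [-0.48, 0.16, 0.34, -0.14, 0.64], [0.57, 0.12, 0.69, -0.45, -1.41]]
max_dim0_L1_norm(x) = 43.67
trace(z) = 9.79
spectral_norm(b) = 2.56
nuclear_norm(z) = 32.06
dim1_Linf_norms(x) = [8.7, 6.8, 10.82, 12.63, 10.48]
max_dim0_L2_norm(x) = 20.51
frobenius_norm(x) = 31.83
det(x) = 34.20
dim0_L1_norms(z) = [21.5, 16.93, 12.47, 9.66, 15.1]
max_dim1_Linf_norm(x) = 12.63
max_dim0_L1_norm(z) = 21.5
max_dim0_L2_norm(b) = 2.14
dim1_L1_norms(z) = [15.3, 9.74, 16.95, 13.5, 20.17]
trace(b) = -1.92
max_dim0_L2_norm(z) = 9.87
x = z @ b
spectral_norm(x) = 29.15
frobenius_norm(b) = 3.44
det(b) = 0.03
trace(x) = -2.48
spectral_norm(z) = 13.05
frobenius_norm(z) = 17.40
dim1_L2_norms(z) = [8.2, 5.13, 8.05, 7.32, 9.52]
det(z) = 1157.58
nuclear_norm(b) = 6.41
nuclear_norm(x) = 47.77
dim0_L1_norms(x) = [22.36, 20.21, 22.61, 30.86, 43.67]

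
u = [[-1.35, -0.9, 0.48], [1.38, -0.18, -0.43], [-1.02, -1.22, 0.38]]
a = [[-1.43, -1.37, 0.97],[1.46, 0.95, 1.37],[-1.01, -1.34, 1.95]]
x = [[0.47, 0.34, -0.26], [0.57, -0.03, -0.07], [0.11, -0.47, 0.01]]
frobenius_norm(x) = 0.98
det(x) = 0.05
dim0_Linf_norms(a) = [1.46, 1.37, 1.95]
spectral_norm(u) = 2.57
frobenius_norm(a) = 4.05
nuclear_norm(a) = 5.68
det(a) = -0.45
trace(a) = 1.47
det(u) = -0.02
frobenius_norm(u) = 2.77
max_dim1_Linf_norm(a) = 1.95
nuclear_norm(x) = 1.47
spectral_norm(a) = 3.36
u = a @ x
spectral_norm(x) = 0.81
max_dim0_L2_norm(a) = 2.57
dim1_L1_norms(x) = [1.07, 0.67, 0.59]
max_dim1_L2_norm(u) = 1.69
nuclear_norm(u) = 3.60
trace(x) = 0.45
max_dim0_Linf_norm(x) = 0.57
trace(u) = -1.15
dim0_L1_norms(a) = [3.9, 3.66, 4.29]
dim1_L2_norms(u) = [1.69, 1.46, 1.63]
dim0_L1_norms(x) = [1.15, 0.84, 0.34]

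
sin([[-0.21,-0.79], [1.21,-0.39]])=[[-0.35, -0.88], [1.35, -0.55]]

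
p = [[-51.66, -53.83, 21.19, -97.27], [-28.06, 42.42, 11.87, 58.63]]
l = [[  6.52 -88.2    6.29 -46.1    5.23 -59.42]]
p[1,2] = 11.87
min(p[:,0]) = -51.66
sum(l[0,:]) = -175.68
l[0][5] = -59.42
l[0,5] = -59.42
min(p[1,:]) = -28.06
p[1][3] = 58.63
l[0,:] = [6.52, -88.2, 6.29, -46.1, 5.23, -59.42]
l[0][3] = -46.1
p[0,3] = -97.27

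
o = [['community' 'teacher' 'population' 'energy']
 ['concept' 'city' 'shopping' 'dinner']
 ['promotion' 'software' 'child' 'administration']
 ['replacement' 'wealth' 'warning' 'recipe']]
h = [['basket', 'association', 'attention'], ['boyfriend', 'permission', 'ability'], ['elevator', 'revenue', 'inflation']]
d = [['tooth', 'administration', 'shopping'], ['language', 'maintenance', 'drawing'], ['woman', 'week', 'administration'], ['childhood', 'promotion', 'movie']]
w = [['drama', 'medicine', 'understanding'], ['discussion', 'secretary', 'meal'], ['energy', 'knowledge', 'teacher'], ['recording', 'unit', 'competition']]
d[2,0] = 'woman'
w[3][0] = 'recording'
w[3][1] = 'unit'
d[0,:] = ['tooth', 'administration', 'shopping']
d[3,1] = 'promotion'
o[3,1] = 'wealth'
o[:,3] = ['energy', 'dinner', 'administration', 'recipe']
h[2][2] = 'inflation'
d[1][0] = 'language'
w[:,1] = ['medicine', 'secretary', 'knowledge', 'unit']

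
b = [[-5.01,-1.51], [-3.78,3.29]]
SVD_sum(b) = [[-4.59,0.82], [-4.23,0.76]] + [[-0.42, -2.33], [0.45, 2.53]]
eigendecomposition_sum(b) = [[-5.27, -0.89],  [-2.23, -0.38]] + [[0.26, -0.62], [-1.55, 3.67]]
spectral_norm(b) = 6.35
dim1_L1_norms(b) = [6.52, 7.07]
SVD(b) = [[-0.74, -0.68], [-0.68, 0.74]] @ diag([6.345249266133672, 3.4972148562291836]) @ [[0.98, -0.18], [0.18, 0.98]]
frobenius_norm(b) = 7.25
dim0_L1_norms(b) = [8.79, 4.8]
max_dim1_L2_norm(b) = 5.23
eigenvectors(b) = [[-0.92, 0.17],  [-0.39, -0.99]]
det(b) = -22.19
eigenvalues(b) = [-5.65, 3.93]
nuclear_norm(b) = 9.84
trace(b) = -1.72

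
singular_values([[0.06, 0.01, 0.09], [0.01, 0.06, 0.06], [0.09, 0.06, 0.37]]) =[0.4, 0.05, 0.03]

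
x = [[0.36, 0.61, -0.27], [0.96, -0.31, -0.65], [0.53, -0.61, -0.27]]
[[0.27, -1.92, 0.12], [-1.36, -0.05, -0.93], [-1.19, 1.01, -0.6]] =x @ [[-0.74, -1.96, 1.11], [1.09, -2.68, 0.74], [0.48, -1.54, 2.72]]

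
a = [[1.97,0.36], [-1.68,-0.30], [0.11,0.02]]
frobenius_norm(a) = 2.63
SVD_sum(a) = [[1.97, 0.36], [-1.68, -0.30], [0.11, 0.02]] + [[-0.0, 0.0],  [-0.0, 0.00],  [-0.0, 0.00]]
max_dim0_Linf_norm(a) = 1.97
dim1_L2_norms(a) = [2.0, 1.71, 0.11]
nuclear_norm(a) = 2.64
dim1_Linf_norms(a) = [1.97, 1.68, 0.11]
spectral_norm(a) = 2.63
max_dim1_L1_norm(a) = 2.33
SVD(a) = [[-0.76, -0.65], [0.65, -0.76], [-0.04, -0.02]] @ diag([2.633509537308142, 0.005245656017476988]) @ [[-0.98, -0.18], [0.18, -0.98]]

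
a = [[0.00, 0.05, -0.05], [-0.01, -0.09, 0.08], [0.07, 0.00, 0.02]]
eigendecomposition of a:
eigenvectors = [[(0.41-0.04j), 0.41+0.04j, -0.35+0.00j], [-0.71+0.00j, -0.71-0.00j, (0.73+0j)], [(-0.53-0.22j), -0.53+0.22j, 0.58+0.00j]]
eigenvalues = [(-0.02+0.02j), (-0.02-0.02j), (-0.02+0j)]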